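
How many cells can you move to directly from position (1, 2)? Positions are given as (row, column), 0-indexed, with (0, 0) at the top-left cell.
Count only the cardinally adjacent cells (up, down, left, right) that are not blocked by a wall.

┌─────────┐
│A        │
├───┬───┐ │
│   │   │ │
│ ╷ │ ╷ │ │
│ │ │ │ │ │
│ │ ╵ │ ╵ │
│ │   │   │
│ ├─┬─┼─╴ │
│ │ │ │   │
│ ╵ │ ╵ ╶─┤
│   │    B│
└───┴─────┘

Checking passable neighbors of (1, 2):
Neighbors: (2, 2), (1, 3)
Count: 2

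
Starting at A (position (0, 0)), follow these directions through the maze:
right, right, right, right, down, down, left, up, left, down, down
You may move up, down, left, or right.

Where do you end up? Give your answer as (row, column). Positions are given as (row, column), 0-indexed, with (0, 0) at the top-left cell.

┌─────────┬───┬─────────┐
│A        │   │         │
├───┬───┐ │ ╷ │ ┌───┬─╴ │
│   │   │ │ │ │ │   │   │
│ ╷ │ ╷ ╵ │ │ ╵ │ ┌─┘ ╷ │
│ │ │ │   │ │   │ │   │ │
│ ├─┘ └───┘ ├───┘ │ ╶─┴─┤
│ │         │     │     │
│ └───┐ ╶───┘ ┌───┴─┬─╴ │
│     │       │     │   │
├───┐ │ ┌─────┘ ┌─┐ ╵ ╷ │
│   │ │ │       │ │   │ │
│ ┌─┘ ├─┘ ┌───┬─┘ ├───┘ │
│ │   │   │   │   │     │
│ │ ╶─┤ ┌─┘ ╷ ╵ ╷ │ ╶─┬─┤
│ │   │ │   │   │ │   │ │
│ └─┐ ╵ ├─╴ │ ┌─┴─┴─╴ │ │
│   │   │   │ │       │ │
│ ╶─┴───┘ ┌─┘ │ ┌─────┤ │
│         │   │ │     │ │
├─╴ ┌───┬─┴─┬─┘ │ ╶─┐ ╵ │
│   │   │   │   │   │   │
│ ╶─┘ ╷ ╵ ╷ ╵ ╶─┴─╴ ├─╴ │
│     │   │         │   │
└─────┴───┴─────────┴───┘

Following directions step by step:
Start: (0, 0)
  right: (0, 0) → (0, 1)
  right: (0, 1) → (0, 2)
  right: (0, 2) → (0, 3)
  right: (0, 3) → (0, 4)
  down: (0, 4) → (1, 4)
  down: (1, 4) → (2, 4)
  left: (2, 4) → (2, 3)
  up: (2, 3) → (1, 3)
  left: (1, 3) → (1, 2)
  down: (1, 2) → (2, 2)
  down: (2, 2) → (3, 2)
Final position: (3, 2)

Path taken:

┌─────────┬───┬─────────┐
│A → → → ↓│   │         │
├───┬───┐ │ ╷ │ ┌───┬─╴ │
│   │↓ ↰│↓│ │ │ │   │   │
│ ╷ │ ╷ ╵ │ │ ╵ │ ┌─┘ ╷ │
│ │ │↓│↑ ↲│ │   │ │   │ │
│ ├─┘ └───┘ ├───┘ │ ╶─┴─┤
│ │  B      │     │     │
│ └───┐ ╶───┘ ┌───┴─┬─╴ │
│     │       │     │   │
├───┐ │ ┌─────┘ ┌─┐ ╵ ╷ │
│   │ │ │       │ │   │ │
│ ┌─┘ ├─┘ ┌───┬─┘ ├───┘ │
│ │   │   │   │   │     │
│ │ ╶─┤ ┌─┘ ╷ ╵ ╷ │ ╶─┬─┤
│ │   │ │   │   │ │   │ │
│ └─┐ ╵ ├─╴ │ ┌─┴─┴─╴ │ │
│   │   │   │ │       │ │
│ ╶─┴───┘ ┌─┘ │ ┌─────┤ │
│         │   │ │     │ │
├─╴ ┌───┬─┴─┬─┘ │ ╶─┐ ╵ │
│   │   │   │   │   │   │
│ ╶─┘ ╷ ╵ ╷ ╵ ╶─┴─╴ ├─╴ │
│     │   │         │   │
└─────┴───┴─────────┴───┘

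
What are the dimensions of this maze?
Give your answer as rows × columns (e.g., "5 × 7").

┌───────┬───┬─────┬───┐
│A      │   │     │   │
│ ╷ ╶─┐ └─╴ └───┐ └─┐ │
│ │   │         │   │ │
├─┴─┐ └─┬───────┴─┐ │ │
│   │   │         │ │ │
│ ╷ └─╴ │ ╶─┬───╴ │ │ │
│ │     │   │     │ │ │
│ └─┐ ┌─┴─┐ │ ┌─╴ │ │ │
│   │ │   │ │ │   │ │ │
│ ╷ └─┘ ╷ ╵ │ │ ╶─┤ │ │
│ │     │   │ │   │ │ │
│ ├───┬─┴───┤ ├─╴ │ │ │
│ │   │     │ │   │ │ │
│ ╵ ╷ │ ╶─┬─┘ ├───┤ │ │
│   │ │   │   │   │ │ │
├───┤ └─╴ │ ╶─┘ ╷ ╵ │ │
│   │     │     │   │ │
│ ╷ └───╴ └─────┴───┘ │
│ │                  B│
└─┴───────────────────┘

Counting the maze dimensions:
Rows (vertical): 10
Columns (horizontal): 11
Dimensions: 10 × 11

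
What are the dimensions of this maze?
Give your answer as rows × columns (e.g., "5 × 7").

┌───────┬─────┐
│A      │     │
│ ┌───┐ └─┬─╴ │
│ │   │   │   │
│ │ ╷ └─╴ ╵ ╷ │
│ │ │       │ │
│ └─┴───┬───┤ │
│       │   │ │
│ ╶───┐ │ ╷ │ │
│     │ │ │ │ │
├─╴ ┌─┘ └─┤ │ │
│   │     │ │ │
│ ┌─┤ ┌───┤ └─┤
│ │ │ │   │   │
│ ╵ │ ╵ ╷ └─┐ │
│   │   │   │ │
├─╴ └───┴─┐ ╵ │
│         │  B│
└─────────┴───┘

Counting the maze dimensions:
Rows (vertical): 9
Columns (horizontal): 7
Dimensions: 9 × 7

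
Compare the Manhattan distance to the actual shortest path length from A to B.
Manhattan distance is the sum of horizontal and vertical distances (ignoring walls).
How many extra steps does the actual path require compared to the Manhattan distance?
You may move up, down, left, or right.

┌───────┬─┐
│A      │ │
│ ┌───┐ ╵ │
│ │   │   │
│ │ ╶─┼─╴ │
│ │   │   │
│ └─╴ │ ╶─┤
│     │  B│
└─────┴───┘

Manhattan distance: |3 - 0| + |4 - 0| = 7
Actual path length: 9
Extra steps: 9 - 7 = 2

Solution:

┌───────┬─┐
│A → → ↓│ │
│ ┌───┐ ╵ │
│ │   │↳ ↓│
│ │ ╶─┼─╴ │
│ │   │↓ ↲│
│ └─╴ │ ╶─┤
│     │↳ B│
└─────┴───┘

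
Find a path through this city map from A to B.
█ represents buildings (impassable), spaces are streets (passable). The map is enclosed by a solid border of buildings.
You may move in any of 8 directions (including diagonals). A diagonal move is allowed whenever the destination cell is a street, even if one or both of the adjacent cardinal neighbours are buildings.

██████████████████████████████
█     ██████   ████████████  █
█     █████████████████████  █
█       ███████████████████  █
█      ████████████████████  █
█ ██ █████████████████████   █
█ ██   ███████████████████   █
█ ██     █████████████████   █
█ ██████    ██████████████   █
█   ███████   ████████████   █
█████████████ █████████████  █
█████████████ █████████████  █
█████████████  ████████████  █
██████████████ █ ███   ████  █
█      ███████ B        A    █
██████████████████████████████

Finding the shortest path from A to B:
Movement: 8-directional
Path length: 9 steps
Directions: left → left → left → left → left → left → left → left → left

Solution:

██████████████████████████████
█     ██████   ████████████  █
█     █████████████████████  █
█       ███████████████████  █
█      ████████████████████  █
█ ██ █████████████████████   █
█ ██   ███████████████████   █
█ ██     █████████████████   █
█ ██████    ██████████████   █
█   ███████   ████████████   █
█████████████ █████████████  █
█████████████ █████████████  █
█████████████  ████████████  █
██████████████ █ ███   ████  █
█      ███████ B←←←←←←←←A    █
██████████████████████████████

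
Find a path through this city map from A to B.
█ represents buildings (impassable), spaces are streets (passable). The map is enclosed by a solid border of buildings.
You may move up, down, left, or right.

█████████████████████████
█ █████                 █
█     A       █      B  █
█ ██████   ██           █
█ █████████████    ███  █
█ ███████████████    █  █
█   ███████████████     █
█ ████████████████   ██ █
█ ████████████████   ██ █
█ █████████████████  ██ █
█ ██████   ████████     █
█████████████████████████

Finding the shortest path from A to B:
Movement: cardinal only
Path length: 17 steps
Directions: right → up → right → right → right → right → right → right → right → right → down → right → right → right → right → right → right

Solution:

█████████████████████████
█ █████↱→→→→→→→↓        █
█     A↑      █↳→→→→→B  █
█ ██████   ██           █
█ █████████████    ███  █
█ ███████████████    █  █
█   ███████████████     █
█ ████████████████   ██ █
█ ████████████████   ██ █
█ █████████████████  ██ █
█ ██████   ████████     █
█████████████████████████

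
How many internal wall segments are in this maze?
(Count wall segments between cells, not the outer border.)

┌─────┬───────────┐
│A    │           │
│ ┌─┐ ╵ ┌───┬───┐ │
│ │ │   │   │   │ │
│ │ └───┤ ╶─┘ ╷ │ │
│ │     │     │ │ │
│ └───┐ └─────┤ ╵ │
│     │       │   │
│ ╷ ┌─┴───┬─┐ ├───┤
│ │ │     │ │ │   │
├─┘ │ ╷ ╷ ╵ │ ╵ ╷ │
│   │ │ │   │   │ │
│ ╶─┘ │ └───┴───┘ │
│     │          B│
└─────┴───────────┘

Counting internal wall segments:
Total internal walls: 48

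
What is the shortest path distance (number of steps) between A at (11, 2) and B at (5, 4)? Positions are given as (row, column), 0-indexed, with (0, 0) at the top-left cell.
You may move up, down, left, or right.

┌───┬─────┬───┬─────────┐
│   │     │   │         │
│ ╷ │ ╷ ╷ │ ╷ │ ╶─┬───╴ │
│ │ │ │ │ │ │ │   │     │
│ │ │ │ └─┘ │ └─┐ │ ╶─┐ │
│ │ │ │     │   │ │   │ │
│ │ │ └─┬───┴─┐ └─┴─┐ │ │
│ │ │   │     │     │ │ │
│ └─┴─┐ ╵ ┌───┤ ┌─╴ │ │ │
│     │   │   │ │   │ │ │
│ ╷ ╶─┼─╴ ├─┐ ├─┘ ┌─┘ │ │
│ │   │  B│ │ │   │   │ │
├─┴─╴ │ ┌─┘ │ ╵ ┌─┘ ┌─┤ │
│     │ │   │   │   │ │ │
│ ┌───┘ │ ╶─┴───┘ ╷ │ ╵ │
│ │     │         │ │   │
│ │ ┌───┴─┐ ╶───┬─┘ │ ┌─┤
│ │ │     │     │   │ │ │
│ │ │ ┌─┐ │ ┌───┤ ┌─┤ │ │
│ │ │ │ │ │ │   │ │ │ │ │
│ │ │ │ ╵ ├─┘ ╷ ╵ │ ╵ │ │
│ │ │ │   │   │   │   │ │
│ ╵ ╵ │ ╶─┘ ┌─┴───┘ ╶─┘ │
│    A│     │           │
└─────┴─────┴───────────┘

Finding path from (11, 2) to (5, 4):
Path: (11,2) → (11,1) → (10,1) → (9,1) → (8,1) → (7,1) → (7,2) → (7,3) → (6,3) → (5,3) → (5,4)
Distance: 10 steps

Solution:

┌───┬─────┬───┬─────────┐
│   │     │   │         │
│ ╷ │ ╷ ╷ │ ╷ │ ╶─┬───╴ │
│ │ │ │ │ │ │ │   │     │
│ │ │ │ └─┘ │ └─┐ │ ╶─┐ │
│ │ │ │     │   │ │   │ │
│ │ │ └─┬───┴─┐ └─┴─┐ │ │
│ │ │   │     │     │ │ │
│ └─┴─┐ ╵ ┌───┤ ┌─╴ │ │ │
│     │   │   │ │   │ │ │
│ ╷ ╶─┼─╴ ├─┐ ├─┘ ┌─┘ │ │
│ │   │↱ B│ │ │   │   │ │
├─┴─╴ │ ┌─┘ │ ╵ ┌─┘ ┌─┤ │
│     │↑│   │   │   │ │ │
│ ┌───┘ │ ╶─┴───┘ ╷ │ ╵ │
│ │↱ → ↑│         │ │   │
│ │ ┌───┴─┐ ╶───┬─┘ │ ┌─┤
│ │↑│     │     │   │ │ │
│ │ │ ┌─┐ │ ┌───┤ ┌─┤ │ │
│ │↑│ │ │ │ │   │ │ │ │ │
│ │ │ │ ╵ ├─┘ ╷ ╵ │ ╵ │ │
│ │↑│ │   │   │   │   │ │
│ ╵ ╵ │ ╶─┘ ┌─┴───┘ ╶─┘ │
│  ↑ A│     │           │
└─────┴─────┴───────────┘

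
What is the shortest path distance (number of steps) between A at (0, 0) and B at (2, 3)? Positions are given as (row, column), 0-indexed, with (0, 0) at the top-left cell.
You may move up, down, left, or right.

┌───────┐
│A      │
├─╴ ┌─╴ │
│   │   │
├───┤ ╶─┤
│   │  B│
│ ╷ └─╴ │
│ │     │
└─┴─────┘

Finding path from (0, 0) to (2, 3):
Path: (0,0) → (0,1) → (0,2) → (0,3) → (1,3) → (1,2) → (2,2) → (2,3)
Distance: 7 steps

Solution:

┌───────┐
│A → → ↓│
├─╴ ┌─╴ │
│   │↓ ↲│
├───┤ ╶─┤
│   │↳ B│
│ ╷ └─╴ │
│ │     │
└─┴─────┘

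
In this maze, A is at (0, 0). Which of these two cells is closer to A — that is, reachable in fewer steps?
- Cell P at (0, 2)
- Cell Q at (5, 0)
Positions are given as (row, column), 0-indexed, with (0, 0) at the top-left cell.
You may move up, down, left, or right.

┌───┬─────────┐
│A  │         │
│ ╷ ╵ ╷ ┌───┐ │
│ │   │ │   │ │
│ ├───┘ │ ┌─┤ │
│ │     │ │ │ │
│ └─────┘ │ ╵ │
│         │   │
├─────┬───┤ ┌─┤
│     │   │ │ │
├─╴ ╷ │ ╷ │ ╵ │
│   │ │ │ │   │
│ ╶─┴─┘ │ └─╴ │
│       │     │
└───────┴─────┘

Shortest path A → P at (0, 2): 4 steps
Shortest path A → Q at (5, 0): 27 steps

P is closer (4 steps vs 27 steps).

Path to P:

┌───┬─────────┐
│A ↓│P        │
│ ╷ ╵ ╷ ┌───┐ │
│ │↳ ↑│ │   │ │
│ ├───┘ │ ┌─┤ │
│ │     │ │ │ │
│ └─────┘ │ ╵ │
│         │   │
├─────┬───┤ ┌─┤
│     │   │ │ │
├─╴ ╷ │ ╷ │ ╵ │
│   │ │ │ │   │
│ ╶─┴─┘ │ └─╴ │
│       │     │
└───────┴─────┘

Path to Q:

┌───┬─────────┐
│A ↓│↱ → → → ↓│
│ ╷ ╵ ╷ ┌───┐ │
│ │↳ ↑│ │   │↓│
│ ├───┘ │ ┌─┤ │
│ │     │ │ │↓│
│ └─────┘ │ ╵ │
│         │↓ ↲│
├─────┬───┤ ┌─┤
│     │↓ ↰│↓│ │
├─╴ ╷ │ ╷ │ ╵ │
│Q  │ │↓│↑│↳ ↓│
│ ╶─┴─┘ │ └─╴ │
│↑ ← ← ↲│↑ ← ↲│
└───────┴─────┘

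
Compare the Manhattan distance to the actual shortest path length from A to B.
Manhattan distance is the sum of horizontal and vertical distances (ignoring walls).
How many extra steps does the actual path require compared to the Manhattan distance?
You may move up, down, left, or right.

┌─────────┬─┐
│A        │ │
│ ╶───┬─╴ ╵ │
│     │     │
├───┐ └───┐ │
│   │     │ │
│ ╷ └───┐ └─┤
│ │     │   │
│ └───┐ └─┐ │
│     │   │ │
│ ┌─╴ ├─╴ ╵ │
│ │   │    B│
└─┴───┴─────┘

Manhattan distance: |5 - 0| + |5 - 0| = 10
Actual path length: 10
Extra steps: 10 - 10 = 0

Solution:

┌─────────┬─┐
│A        │ │
│ ╶───┬─╴ ╵ │
│↳ → ↓│     │
├───┐ └───┐ │
│   │↳ → ↓│ │
│ ╷ └───┐ └─┤
│ │     │↳ ↓│
│ └───┐ └─┐ │
│     │   │↓│
│ ┌─╴ ├─╴ ╵ │
│ │   │    B│
└─┴───┴─────┘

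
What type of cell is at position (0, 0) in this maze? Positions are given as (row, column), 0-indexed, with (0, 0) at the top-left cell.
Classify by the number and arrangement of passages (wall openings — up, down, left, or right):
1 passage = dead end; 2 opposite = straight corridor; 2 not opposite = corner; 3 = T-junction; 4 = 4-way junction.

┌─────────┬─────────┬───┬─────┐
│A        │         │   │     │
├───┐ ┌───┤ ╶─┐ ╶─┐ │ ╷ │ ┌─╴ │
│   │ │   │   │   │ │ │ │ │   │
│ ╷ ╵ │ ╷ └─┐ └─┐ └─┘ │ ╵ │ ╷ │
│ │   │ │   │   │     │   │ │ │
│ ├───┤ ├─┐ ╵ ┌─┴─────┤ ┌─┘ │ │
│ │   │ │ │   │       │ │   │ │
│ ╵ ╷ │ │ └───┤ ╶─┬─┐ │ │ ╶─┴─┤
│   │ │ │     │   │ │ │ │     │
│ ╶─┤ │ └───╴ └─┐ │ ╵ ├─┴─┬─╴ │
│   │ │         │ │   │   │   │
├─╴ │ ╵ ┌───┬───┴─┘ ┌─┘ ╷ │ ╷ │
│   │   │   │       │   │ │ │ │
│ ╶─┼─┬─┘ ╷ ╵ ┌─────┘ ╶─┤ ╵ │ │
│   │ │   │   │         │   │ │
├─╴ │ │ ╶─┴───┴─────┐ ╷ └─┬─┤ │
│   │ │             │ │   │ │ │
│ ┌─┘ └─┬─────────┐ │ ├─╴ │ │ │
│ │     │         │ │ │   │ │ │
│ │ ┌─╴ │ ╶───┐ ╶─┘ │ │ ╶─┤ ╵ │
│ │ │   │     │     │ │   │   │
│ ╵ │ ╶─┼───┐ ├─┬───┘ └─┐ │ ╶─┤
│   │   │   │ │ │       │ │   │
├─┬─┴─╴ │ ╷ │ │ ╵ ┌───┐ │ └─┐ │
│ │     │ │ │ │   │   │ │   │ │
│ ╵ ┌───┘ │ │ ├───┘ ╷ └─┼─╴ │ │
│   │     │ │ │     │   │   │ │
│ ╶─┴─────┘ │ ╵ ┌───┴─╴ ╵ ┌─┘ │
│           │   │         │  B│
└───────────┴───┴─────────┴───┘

Checking cell at (0, 0):
Number of passages: 1
Cell type: dead end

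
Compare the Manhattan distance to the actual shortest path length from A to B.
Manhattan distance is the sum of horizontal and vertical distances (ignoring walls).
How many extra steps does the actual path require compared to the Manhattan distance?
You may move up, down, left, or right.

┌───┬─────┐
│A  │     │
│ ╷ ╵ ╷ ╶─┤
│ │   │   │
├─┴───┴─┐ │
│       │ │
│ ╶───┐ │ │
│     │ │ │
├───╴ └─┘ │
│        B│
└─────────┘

Manhattan distance: |4 - 0| + |4 - 0| = 8
Actual path length: 10
Extra steps: 10 - 8 = 2

Solution:

┌───┬─────┐
│A ↓│↱ ↓  │
│ ╷ ╵ ╷ ╶─┤
│ │↳ ↑│↳ ↓│
├─┴───┴─┐ │
│       │↓│
│ ╶───┐ │ │
│     │ │↓│
├───╴ └─┘ │
│        B│
└─────────┘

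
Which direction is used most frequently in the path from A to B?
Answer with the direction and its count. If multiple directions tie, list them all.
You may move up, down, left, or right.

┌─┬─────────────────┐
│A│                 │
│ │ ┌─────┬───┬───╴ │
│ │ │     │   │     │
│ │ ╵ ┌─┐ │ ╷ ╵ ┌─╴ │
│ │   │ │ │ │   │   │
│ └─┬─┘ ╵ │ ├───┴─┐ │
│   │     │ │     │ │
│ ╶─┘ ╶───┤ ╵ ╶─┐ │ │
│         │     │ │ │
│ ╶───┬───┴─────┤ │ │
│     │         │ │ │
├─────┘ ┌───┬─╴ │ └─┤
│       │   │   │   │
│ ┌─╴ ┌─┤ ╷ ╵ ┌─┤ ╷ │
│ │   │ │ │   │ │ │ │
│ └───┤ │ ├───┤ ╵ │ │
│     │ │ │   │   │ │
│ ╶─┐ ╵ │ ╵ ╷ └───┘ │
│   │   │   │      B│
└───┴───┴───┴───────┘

Directions: down, down, down, down, right, right, up, right, right, up, up, left, left, down, left, up, up, right, right, right, right, right, right, right, right, down, left, left, down, left, up, left, down, down, down, right, up, right, right, down, down, down, right, down, down, down
Counts: {'down': 16, 'right': 16, 'up': 7, 'left': 7}
Most common: down and right (tied at 16 times each)

Solution:

┌─┬─────────────────┐
│A│↱ → → → → → → → ↓│
│ │ ┌─────┬───┬───╴ │
│↓│↑│↓ ← ↰│↓ ↰│↓ ← ↲│
│ │ ╵ ┌─┐ │ ╷ ╵ ┌─╴ │
│↓│↑ ↲│ │↑│↓│↑ ↲│   │
│ └─┬─┘ ╵ │ ├───┴─┐ │
│↓  │↱ → ↑│↓│↱ → ↓│ │
│ ╶─┘ ╶───┤ ╵ ╶─┐ │ │
│↳ → ↑    │↳ ↑  │↓│ │
│ ╶───┬───┴─────┤ │ │
│     │         │↓│ │
├─────┘ ┌───┬─╴ │ └─┤
│       │   │   │↳ ↓│
│ ┌─╴ ┌─┤ ╷ ╵ ┌─┤ ╷ │
│ │   │ │ │   │ │ │↓│
│ └───┤ │ ├───┤ ╵ │ │
│     │ │ │   │   │↓│
│ ╶─┐ ╵ │ ╵ ╷ └───┘ │
│   │   │   │      B│
└───┴───┴───┴───────┘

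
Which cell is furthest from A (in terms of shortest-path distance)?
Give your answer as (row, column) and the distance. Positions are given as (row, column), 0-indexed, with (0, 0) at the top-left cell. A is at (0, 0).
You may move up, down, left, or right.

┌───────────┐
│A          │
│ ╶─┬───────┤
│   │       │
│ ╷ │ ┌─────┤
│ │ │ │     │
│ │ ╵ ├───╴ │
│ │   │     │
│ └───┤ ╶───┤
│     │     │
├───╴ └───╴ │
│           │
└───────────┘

Computing BFS distances from A to all cells:
Furthest cell: (2, 3)
Distance: 19 steps

Path from A to the furthest cell:

┌───────────┐
│A          │
│ ╶─┬───────┤
│↓  │       │
│ ╷ │ ┌─────┤
│↓│ │ │B ← ↰│
│ │ ╵ ├───╴ │
│↓│   │↱ → ↑│
│ └───┤ ╶───┤
│↳ → ↓│↑ ← ↰│
├───╴ └───╴ │
│    ↳ → → ↑│
└───────────┘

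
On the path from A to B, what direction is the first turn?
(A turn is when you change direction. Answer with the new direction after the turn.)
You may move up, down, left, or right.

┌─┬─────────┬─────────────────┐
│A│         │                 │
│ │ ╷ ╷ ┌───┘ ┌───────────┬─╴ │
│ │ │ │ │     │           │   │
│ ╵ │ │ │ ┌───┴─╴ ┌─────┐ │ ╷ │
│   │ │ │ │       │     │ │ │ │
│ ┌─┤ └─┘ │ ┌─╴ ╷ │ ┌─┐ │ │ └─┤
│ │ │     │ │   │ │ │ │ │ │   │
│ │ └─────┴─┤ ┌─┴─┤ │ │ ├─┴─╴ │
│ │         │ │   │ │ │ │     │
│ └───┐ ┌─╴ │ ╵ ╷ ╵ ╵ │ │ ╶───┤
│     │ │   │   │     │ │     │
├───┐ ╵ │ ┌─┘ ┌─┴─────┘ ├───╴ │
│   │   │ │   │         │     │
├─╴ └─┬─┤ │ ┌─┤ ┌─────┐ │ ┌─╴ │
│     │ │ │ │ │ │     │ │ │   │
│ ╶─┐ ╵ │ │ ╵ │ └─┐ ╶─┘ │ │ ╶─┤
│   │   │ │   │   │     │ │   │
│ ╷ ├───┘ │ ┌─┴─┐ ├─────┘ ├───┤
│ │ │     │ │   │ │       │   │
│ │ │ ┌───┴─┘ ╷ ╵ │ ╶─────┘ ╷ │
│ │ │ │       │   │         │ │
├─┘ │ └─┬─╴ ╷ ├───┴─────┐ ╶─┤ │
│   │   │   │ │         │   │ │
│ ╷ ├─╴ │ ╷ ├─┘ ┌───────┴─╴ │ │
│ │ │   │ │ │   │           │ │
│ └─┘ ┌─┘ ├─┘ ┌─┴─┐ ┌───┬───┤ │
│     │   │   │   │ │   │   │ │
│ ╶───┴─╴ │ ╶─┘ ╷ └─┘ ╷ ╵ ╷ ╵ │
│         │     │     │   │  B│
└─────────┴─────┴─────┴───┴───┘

Directions: down, down, right, up, up, right, down, down, down, right, right, up, up, right, right, up, right, right, right, right, right, right, right, right, down, left, down, down, right, down, left, left, down, right, right, down, left, left, down, down, down, left, left, left, down, right, right, right, right, up, right, down, down, down, down, down
First turn direction: right

Solution:

┌─┬─────────┬─────────────────┐
│A│↱ ↓      │↱ → → → → → → → ↓│
│ │ ╷ ╷ ┌───┘ ┌───────────┬─╴ │
│↓│↑│↓│ │↱ → ↑│           │↓ ↲│
│ ╵ │ │ │ ┌───┴─╴ ┌─────┐ │ ╷ │
│↳ ↑│↓│ │↑│       │     │ │↓│ │
│ ┌─┤ └─┘ │ ┌─╴ ╷ │ ┌─┐ │ │ └─┤
│ │ │↳ → ↑│ │   │ │ │ │ │ │↳ ↓│
│ │ └─────┴─┤ ┌─┴─┤ │ │ ├─┴─╴ │
│ │         │ │   │ │ │ │↓ ← ↲│
│ └───┐ ┌─╴ │ ╵ ╷ ╵ ╵ │ │ ╶───┤
│     │ │   │   │     │ │↳ → ↓│
├───┐ ╵ │ ┌─┘ ┌─┴─────┘ ├───╴ │
│   │   │ │   │         │↓ ← ↲│
├─╴ └─┬─┤ │ ┌─┤ ┌─────┐ │ ┌─╴ │
│     │ │ │ │ │ │     │ │↓│   │
│ ╶─┐ ╵ │ │ ╵ │ └─┐ ╶─┘ │ │ ╶─┤
│   │   │ │   │   │     │↓│   │
│ ╷ ├───┘ │ ┌─┴─┐ ├─────┘ ├───┤
│ │ │     │ │   │ │↓ ← ← ↲│↱ ↓│
│ │ │ ┌───┴─┘ ╷ ╵ │ ╶─────┘ ╷ │
│ │ │ │       │   │↳ → → → ↑│↓│
├─┘ │ └─┬─╴ ╷ ├───┴─────┐ ╶─┤ │
│   │   │   │ │         │   │↓│
│ ╷ ├─╴ │ ╷ ├─┘ ┌───────┴─╴ │ │
│ │ │   │ │ │   │           │↓│
│ └─┘ ┌─┘ ├─┘ ┌─┴─┐ ┌───┬───┤ │
│     │   │   │   │ │   │   │↓│
│ ╶───┴─╴ │ ╶─┘ ╷ └─┘ ╷ ╵ ╷ ╵ │
│         │     │     │   │  B│
└─────────┴─────┴─────┴───┴───┘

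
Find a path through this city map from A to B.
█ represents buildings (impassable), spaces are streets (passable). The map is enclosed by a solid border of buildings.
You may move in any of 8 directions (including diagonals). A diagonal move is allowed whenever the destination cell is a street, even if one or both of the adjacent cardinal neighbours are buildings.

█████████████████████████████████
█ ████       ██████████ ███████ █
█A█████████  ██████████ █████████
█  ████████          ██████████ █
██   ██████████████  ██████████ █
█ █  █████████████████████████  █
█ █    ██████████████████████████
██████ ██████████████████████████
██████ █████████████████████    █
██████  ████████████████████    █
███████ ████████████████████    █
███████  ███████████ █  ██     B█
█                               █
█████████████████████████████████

Finding the shortest path from A to B:
Movement: 8-directional
Path length: 32 steps
Directions: down-right → down-right → down-right → down-right → down-right → down → down → down-right → down-right → down-right → right → right → right → right → right → right → right → right → right → right → right → right → right → right → right → right → right → right → right → right → right → up-right

Solution:

█████████████████████████████████
█ ████       ██████████ ███████ █
█A█████████  ██████████ █████████
█ ↘████████          ██████████ █
██ ↘ ██████████████  ██████████ █
█ █ ↘█████████████████████████  █
█ █  ↘ ██████████████████████████
██████↓██████████████████████████
██████↓█████████████████████    █
██████↘ ████████████████████    █
███████↘████████████████████    █
███████ ↘███████████ █  ██     B█
█        →→→→→→→→→→→→→→→→→→→→→↗ █
█████████████████████████████████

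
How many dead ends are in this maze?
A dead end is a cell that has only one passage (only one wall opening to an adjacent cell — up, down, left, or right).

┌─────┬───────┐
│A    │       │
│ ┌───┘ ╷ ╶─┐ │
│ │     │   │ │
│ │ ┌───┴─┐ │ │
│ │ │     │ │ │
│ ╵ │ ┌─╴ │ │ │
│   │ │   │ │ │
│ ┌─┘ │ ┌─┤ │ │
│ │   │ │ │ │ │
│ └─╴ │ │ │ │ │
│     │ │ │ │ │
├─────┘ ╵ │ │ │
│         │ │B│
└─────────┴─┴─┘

Checking each cell for number of passages:

Dead ends found at positions:
  (0, 2)
  (4, 1)
  (4, 4)
  (6, 0)
  (6, 5)
  (6, 6)
Total dead ends: 6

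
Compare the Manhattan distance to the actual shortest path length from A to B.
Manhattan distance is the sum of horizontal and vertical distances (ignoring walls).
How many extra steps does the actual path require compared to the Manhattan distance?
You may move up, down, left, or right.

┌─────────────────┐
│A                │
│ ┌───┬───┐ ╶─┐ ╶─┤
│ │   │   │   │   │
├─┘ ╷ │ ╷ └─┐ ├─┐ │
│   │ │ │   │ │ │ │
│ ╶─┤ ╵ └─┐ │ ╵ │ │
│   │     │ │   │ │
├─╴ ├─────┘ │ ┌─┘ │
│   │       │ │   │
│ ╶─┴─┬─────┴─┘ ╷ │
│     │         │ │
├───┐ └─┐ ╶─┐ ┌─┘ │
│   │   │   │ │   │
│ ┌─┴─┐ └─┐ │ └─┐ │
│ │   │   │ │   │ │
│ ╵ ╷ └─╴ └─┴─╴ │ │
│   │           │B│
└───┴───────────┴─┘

Manhattan distance: |8 - 0| + |8 - 0| = 16
Actual path length: 16
Extra steps: 16 - 16 = 0

Solution:

┌─────────────────┐
│A → → → → → → ↓  │
│ ┌───┬───┐ ╶─┐ ╶─┤
│ │   │   │   │↳ ↓│
├─┘ ╷ │ ╷ └─┐ ├─┐ │
│   │ │ │   │ │ │↓│
│ ╶─┤ ╵ └─┐ │ ╵ │ │
│   │     │ │   │↓│
├─╴ ├─────┘ │ ┌─┘ │
│   │       │ │  ↓│
│ ╶─┴─┬─────┴─┘ ╷ │
│     │         │↓│
├───┐ └─┐ ╶─┐ ┌─┘ │
│   │   │   │ │  ↓│
│ ┌─┴─┐ └─┐ │ └─┐ │
│ │   │   │ │   │↓│
│ ╵ ╷ └─╴ └─┴─╴ │ │
│   │           │B│
└───┴───────────┴─┘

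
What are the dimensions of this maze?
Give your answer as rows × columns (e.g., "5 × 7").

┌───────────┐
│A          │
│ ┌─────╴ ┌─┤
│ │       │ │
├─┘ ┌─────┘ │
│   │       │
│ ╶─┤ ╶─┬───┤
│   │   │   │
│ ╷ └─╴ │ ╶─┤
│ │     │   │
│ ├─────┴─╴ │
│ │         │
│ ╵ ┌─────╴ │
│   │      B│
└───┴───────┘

Counting the maze dimensions:
Rows (vertical): 7
Columns (horizontal): 6
Dimensions: 7 × 6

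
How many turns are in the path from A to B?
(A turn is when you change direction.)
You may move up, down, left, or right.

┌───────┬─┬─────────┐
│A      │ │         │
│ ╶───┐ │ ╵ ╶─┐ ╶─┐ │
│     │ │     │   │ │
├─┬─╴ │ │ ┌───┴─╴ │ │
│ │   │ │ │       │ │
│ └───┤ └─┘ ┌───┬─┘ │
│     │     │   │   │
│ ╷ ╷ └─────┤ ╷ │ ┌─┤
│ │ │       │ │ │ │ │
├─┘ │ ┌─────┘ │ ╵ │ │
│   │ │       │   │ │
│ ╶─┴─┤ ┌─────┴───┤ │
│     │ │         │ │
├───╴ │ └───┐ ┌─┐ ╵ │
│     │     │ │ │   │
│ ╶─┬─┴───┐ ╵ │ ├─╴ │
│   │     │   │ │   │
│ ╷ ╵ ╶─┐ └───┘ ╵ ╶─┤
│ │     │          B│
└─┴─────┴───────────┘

Directions: right, right, right, down, down, down, right, right, up, right, right, right, up, left, up, right, right, down, down, down, left, down, down, left, up, up, left, down, down, left, left, left, down, down, right, right, down, right, up, up, right, right, down, right, down, left, down, right
Number of turns: 28

Solution:

┌───────┬─┬─────────┐
│A → → ↓│ │    ↱ → ↓│
│ ╶───┐ │ ╵ ╶─┐ ╶─┐ │
│     │↓│     │↑ ↰│↓│
├─┬─╴ │ │ ┌───┴─╴ │ │
│ │   │↓│ │↱ → → ↑│↓│
│ └───┤ └─┘ ┌───┬─┘ │
│     │↳ → ↑│↓ ↰│↓ ↲│
│ ╷ ╷ └─────┤ ╷ │ ┌─┤
│ │ │       │↓│↑│↓│ │
├─┘ │ ┌─────┘ │ ╵ │ │
│   │ │↓ ← ← ↲│↑ ↲│ │
│ ╶─┴─┤ ┌─────┴───┤ │
│     │↓│    ↱ → ↓│ │
├───╴ │ └───┐ ┌─┐ ╵ │
│     │↳ → ↓│↑│ │↳ ↓│
│ ╶─┬─┴───┐ ╵ │ ├─╴ │
│   │     │↳ ↑│ │↓ ↲│
│ ╷ ╵ ╶─┐ └───┘ ╵ ╶─┤
│ │     │        ↳ B│
└─┴─────┴───────────┘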